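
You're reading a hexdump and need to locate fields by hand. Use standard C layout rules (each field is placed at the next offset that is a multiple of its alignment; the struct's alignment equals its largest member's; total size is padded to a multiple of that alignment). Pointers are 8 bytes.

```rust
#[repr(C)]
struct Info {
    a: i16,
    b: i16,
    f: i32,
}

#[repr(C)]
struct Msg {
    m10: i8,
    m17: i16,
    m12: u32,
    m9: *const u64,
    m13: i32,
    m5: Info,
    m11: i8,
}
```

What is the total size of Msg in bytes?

Info: @0: a [2B, align 2] → 2; @2: b [2B, align 2] → 4; @4: f [4B, align 4] → 8; size 8, align 4
@0: m10 [1B, align 1] → 1
+1 pad (align 2)
@2: m17 [2B, align 2] → 4
@4: m12 [4B, align 4] → 8
@8: m9 [8B, align 8] → 16
@16: m13 [4B, align 4] → 20
@20: m5 [8B, align 4] → 28
@28: m11 [1B, align 1] → 29
+3 tail pad (align 8)
size 32, align 8

32 bytes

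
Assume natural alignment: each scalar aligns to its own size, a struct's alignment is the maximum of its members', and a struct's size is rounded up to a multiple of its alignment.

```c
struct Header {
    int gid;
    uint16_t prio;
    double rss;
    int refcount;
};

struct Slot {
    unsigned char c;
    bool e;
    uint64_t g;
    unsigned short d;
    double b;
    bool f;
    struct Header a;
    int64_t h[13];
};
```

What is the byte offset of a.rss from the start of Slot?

Header: 0..4  gid  (4B, 4-aligned); 4..6  prio  (2B, 2-aligned); 6..8  -- padding (2B); 8..16  rss  (8B, 8-aligned); 16..20  refcount  (4B, 4-aligned); 20..24  -- tail padding (4B); sizeof = 24, alignof = 8
0..1  c  (1B, 1-aligned)
1..2  e  (1B, 1-aligned)
2..8  -- padding (6B)
8..16  g  (8B, 8-aligned)
16..18  d  (2B, 2-aligned)
18..24  -- padding (6B)
24..32  b  (8B, 8-aligned)
32..33  f  (1B, 1-aligned)
33..40  -- padding (7B)
40..64  a  (24B, 8-aligned)
within Header: rss at 8
40 + 8 = 48

48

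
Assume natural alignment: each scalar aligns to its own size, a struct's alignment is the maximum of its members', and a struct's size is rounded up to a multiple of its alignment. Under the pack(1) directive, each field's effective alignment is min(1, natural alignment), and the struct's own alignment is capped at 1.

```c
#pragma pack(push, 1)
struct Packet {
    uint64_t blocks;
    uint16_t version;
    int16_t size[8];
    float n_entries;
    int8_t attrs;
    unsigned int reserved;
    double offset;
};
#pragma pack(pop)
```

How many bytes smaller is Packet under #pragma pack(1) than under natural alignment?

natural layout:
  blocks at 0 (size 8, align 8) → ends 8
  version at 8 (size 2, align 2) → ends 10
  size at 10 (size 16, align 2) → ends 26
  pad 2 to align 4 for n_entries
  n_entries at 28 (size 4, align 4) → ends 32
  attrs at 32 (size 1, align 1) → ends 33
  pad 3 to align 4 for reserved
  reserved at 36 (size 4, align 4) → ends 40
  offset at 40 (size 8, align 8) → ends 48
  total 48 bytes, alignment 8
packed(1) layout:
  blocks at 0 (size 8, align 1) → ends 8
  version at 8 (size 2, align 1) → ends 10
  size at 10 (size 16, align 1) → ends 26
  n_entries at 26 (size 4, align 1) → ends 30
  attrs at 30 (size 1, align 1) → ends 31
  reserved at 31 (size 4, align 1) → ends 35
  offset at 35 (size 8, align 1) → ends 43
  total 43 bytes, alignment 1
48 − 43 = 5

5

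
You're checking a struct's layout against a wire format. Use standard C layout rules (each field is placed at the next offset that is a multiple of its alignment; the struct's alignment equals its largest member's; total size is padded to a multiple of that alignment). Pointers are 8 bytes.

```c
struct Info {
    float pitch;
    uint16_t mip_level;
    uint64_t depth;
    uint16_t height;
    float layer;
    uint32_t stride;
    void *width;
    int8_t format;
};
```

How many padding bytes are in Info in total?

0..4  pitch  (4B, 4-aligned)
4..6  mip_level  (2B, 2-aligned)
6..8  -- padding (2B)
8..16  depth  (8B, 8-aligned)
16..18  height  (2B, 2-aligned)
18..20  -- padding (2B)
20..24  layer  (4B, 4-aligned)
24..28  stride  (4B, 4-aligned)
28..32  -- padding (4B)
32..40  width  (8B, 8-aligned)
40..41  format  (1B, 1-aligned)
41..48  -- tail padding (7B)
sizeof = 48, alignof = 8
data bytes 33, size 48 → padding 15

15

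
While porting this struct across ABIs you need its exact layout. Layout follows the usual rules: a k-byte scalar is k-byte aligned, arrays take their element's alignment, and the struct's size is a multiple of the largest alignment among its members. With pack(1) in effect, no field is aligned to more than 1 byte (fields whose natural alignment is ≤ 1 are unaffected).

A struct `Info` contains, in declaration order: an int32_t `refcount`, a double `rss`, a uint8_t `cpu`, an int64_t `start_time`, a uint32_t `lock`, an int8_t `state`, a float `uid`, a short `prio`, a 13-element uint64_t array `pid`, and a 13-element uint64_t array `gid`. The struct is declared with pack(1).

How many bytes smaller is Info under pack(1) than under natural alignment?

16

natural layout:
  0..4  refcount  (4B, 4-aligned)
  4..8  -- padding (4B)
  8..16  rss  (8B, 8-aligned)
  16..17  cpu  (1B, 1-aligned)
  17..24  -- padding (7B)
  24..32  start_time  (8B, 8-aligned)
  32..36  lock  (4B, 4-aligned)
  36..37  state  (1B, 1-aligned)
  37..40  -- padding (3B)
  40..44  uid  (4B, 4-aligned)
  44..46  prio  (2B, 2-aligned)
  46..48  -- padding (2B)
  48..152  pid  (104B, 8-aligned)
  152..256  gid  (104B, 8-aligned)
  sizeof = 256, alignof = 8
packed(1) layout:
  0..4  refcount  (4B, 1-aligned)
  4..12  rss  (8B, 1-aligned)
  12..13  cpu  (1B, 1-aligned)
  13..21  start_time  (8B, 1-aligned)
  21..25  lock  (4B, 1-aligned)
  25..26  state  (1B, 1-aligned)
  26..30  uid  (4B, 1-aligned)
  30..32  prio  (2B, 1-aligned)
  32..136  pid  (104B, 1-aligned)
  136..240  gid  (104B, 1-aligned)
  sizeof = 240, alignof = 1
256 − 240 = 16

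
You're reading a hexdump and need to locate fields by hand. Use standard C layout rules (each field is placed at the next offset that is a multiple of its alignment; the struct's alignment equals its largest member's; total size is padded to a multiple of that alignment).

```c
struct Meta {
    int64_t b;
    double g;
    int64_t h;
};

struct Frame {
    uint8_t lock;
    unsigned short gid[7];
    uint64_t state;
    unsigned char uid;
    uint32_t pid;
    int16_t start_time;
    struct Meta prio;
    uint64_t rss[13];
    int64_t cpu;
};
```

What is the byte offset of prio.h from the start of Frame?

56

Meta: b at 0 (size 8, align 8) → ends 8; g at 8 (size 8, align 8) → ends 16; h at 16 (size 8, align 8) → ends 24; total 24 bytes, alignment 8
lock at 0 (size 1, align 1) → ends 1
pad 1 to align 2 for gid
gid at 2 (size 14, align 2) → ends 16
state at 16 (size 8, align 8) → ends 24
uid at 24 (size 1, align 1) → ends 25
pad 3 to align 4 for pid
pid at 28 (size 4, align 4) → ends 32
start_time at 32 (size 2, align 2) → ends 34
pad 6 to align 8 for prio
prio at 40 (size 24, align 8) → ends 64
within Meta: h at 16
40 + 16 = 56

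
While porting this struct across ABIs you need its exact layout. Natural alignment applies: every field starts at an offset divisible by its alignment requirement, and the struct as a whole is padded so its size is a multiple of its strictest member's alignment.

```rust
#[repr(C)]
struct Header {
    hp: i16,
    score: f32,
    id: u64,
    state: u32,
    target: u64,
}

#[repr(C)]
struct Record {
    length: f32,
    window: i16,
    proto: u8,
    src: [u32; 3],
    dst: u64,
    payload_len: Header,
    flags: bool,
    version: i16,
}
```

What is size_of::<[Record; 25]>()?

Header: hp at 0 (size 2, align 2) → ends 2; pad 2 to align 4 for score; score at 4 (size 4, align 4) → ends 8; id at 8 (size 8, align 8) → ends 16; state at 16 (size 4, align 4) → ends 20; pad 4 to align 8 for target; target at 24 (size 8, align 8) → ends 32; total 32 bytes, alignment 8
length at 0 (size 4, align 4) → ends 4
window at 4 (size 2, align 2) → ends 6
proto at 6 (size 1, align 1) → ends 7
pad 1 to align 4 for src
src at 8 (size 12, align 4) → ends 20
pad 4 to align 8 for dst
dst at 24 (size 8, align 8) → ends 32
payload_len at 32 (size 32, align 8) → ends 64
flags at 64 (size 1, align 1) → ends 65
pad 1 to align 2 for version
version at 66 (size 2, align 2) → ends 68
tail pad 4 to reach multiple of 8
total 72 bytes, alignment 8
array of 25: 25 × 72 = 1800

1800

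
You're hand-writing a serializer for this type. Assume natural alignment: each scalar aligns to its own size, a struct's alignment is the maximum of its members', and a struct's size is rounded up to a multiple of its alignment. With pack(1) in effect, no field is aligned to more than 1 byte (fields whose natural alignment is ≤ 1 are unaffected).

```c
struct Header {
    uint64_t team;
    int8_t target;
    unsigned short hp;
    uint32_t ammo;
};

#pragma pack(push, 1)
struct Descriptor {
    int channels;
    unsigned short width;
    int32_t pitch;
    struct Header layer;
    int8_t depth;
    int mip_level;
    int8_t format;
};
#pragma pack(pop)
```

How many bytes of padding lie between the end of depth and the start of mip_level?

0

Header: team at 0 (size 8, align 8) → ends 8; target at 8 (size 1, align 1) → ends 9; pad 1 to align 2 for hp; hp at 10 (size 2, align 2) → ends 12; ammo at 12 (size 4, align 4) → ends 16; total 16 bytes, alignment 8
channels at 0 (size 4, align 1) → ends 4
width at 4 (size 2, align 1) → ends 6
pitch at 6 (size 4, align 1) → ends 10
layer at 10 (size 16, align 1) → ends 26
depth at 26 (size 1, align 1) → ends 27
mip_level at 27 (size 4, align 1) → ends 31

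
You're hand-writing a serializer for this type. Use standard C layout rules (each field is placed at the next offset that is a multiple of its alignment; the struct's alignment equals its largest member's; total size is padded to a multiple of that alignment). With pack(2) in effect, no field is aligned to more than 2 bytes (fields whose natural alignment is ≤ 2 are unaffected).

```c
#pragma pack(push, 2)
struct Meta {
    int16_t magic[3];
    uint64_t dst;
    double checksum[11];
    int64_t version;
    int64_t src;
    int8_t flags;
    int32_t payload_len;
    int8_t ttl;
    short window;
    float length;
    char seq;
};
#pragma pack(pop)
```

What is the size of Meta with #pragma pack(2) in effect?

134

@0: magic [6B, align 2] → 6
@6: dst [8B, align 2] → 14
@14: checksum [88B, align 2] → 102
@102: version [8B, align 2] → 110
@110: src [8B, align 2] → 118
@118: flags [1B, align 1] → 119
+1 pad (align 2)
@120: payload_len [4B, align 2] → 124
@124: ttl [1B, align 1] → 125
+1 pad (align 2)
@126: window [2B, align 2] → 128
@128: length [4B, align 2] → 132
@132: seq [1B, align 1] → 133
+1 tail pad (align 2)
size 134, align 2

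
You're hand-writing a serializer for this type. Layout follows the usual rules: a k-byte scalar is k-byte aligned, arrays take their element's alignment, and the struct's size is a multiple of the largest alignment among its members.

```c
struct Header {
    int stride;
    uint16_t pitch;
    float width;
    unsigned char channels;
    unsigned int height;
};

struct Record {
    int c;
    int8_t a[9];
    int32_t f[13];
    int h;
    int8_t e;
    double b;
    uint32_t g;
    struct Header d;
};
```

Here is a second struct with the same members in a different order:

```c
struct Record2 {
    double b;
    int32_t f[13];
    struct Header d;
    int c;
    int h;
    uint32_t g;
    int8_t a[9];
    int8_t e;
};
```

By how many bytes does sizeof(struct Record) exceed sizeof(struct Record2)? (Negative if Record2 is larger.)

8

Header: stride at 0 (size 4, align 4) → ends 4; pitch at 4 (size 2, align 2) → ends 6; pad 2 to align 4 for width; width at 8 (size 4, align 4) → ends 12; channels at 12 (size 1, align 1) → ends 13; pad 3 to align 4 for height; height at 16 (size 4, align 4) → ends 20; total 20 bytes, alignment 4
c at 0 (size 4, align 4) → ends 4
a at 4 (size 9, align 1) → ends 13
pad 3 to align 4 for f
f at 16 (size 52, align 4) → ends 68
h at 68 (size 4, align 4) → ends 72
e at 72 (size 1, align 1) → ends 73
pad 7 to align 8 for b
b at 80 (size 8, align 8) → ends 88
g at 88 (size 4, align 4) → ends 92
d at 92 (size 20, align 4) → ends 112
total 112 bytes, alignment 8
— Record2 —
b at 0 (size 8, align 8) → ends 8
f at 8 (size 52, align 4) → ends 60
d at 60 (size 20, align 4) → ends 80
c at 80 (size 4, align 4) → ends 84
h at 84 (size 4, align 4) → ends 88
g at 88 (size 4, align 4) → ends 92
a at 92 (size 9, align 1) → ends 101
e at 101 (size 1, align 1) → ends 102
tail pad 2 to reach multiple of 8
total 104 bytes, alignment 8
112 − 104 = 8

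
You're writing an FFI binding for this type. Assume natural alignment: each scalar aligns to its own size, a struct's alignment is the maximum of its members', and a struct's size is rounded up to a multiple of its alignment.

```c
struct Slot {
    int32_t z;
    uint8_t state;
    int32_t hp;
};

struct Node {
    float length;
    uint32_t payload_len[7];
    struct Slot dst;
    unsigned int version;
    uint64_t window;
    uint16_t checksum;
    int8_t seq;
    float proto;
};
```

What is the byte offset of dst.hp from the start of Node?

Slot: @0: z [4B, align 4] → 4; @4: state [1B, align 1] → 5; +3 pad (align 4); @8: hp [4B, align 4] → 12; size 12, align 4
@0: length [4B, align 4] → 4
@4: payload_len [28B, align 4] → 32
@32: dst [12B, align 4] → 44
within Slot: hp at 8
32 + 8 = 40

40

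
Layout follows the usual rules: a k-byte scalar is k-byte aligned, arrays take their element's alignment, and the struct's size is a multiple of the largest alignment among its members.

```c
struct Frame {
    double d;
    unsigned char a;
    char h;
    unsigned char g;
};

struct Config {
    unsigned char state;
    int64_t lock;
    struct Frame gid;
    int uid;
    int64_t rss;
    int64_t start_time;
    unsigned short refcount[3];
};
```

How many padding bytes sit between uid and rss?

4

Frame: 0..8  d  (8B, 8-aligned); 8..9  a  (1B, 1-aligned); 9..10  h  (1B, 1-aligned); 10..11  g  (1B, 1-aligned); 11..16  -- tail padding (5B); sizeof = 16, alignof = 8
0..1  state  (1B, 1-aligned)
1..8  -- padding (7B)
8..16  lock  (8B, 8-aligned)
16..32  gid  (16B, 8-aligned)
32..36  uid  (4B, 4-aligned)
36..40  -- padding (4B)
40..48  rss  (8B, 8-aligned)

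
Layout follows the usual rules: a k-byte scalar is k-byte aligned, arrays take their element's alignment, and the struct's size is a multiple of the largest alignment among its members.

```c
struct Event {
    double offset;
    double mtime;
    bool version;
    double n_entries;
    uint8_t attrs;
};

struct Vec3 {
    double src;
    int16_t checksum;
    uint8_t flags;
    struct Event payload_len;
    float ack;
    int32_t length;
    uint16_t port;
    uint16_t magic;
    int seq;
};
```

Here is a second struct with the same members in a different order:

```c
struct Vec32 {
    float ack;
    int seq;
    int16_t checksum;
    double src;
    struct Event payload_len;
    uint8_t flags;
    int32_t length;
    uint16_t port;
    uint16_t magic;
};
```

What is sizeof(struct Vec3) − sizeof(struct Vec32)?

Event: 0..8  offset  (8B, 8-aligned); 8..16  mtime  (8B, 8-aligned); 16..17  version  (1B, 1-aligned); 17..24  -- padding (7B); 24..32  n_entries  (8B, 8-aligned); 32..33  attrs  (1B, 1-aligned); 33..40  -- tail padding (7B); sizeof = 40, alignof = 8
0..8  src  (8B, 8-aligned)
8..10  checksum  (2B, 2-aligned)
10..11  flags  (1B, 1-aligned)
11..16  -- padding (5B)
16..56  payload_len  (40B, 8-aligned)
56..60  ack  (4B, 4-aligned)
60..64  length  (4B, 4-aligned)
64..66  port  (2B, 2-aligned)
66..68  magic  (2B, 2-aligned)
68..72  seq  (4B, 4-aligned)
sizeof = 72, alignof = 8
— Vec32 —
0..4  ack  (4B, 4-aligned)
4..8  seq  (4B, 4-aligned)
8..10  checksum  (2B, 2-aligned)
10..16  -- padding (6B)
16..24  src  (8B, 8-aligned)
24..64  payload_len  (40B, 8-aligned)
64..65  flags  (1B, 1-aligned)
65..68  -- padding (3B)
68..72  length  (4B, 4-aligned)
72..74  port  (2B, 2-aligned)
74..76  magic  (2B, 2-aligned)
76..80  -- tail padding (4B)
sizeof = 80, alignof = 8
72 − 80 = -8

-8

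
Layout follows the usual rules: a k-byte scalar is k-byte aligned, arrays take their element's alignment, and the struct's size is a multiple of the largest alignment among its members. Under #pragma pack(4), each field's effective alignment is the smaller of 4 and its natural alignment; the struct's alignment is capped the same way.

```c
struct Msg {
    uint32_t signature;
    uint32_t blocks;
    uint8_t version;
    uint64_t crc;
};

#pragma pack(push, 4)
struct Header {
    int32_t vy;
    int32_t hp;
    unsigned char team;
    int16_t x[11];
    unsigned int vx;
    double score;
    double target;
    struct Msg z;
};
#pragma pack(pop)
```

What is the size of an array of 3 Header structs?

Msg: 0..4  signature  (4B, 4-aligned); 4..8  blocks  (4B, 4-aligned); 8..9  version  (1B, 1-aligned); 9..16  -- padding (7B); 16..24  crc  (8B, 8-aligned); sizeof = 24, alignof = 8
0..4  vy  (4B, 4-aligned)
4..8  hp  (4B, 4-aligned)
8..9  team  (1B, 1-aligned)
9..10  -- padding (1B)
10..32  x  (22B, 2-aligned)
32..36  vx  (4B, 4-aligned)
36..44  score  (8B, 4-aligned)
44..52  target  (8B, 4-aligned)
52..76  z  (24B, 4-aligned)
sizeof = 76, alignof = 4
array of 3: 3 × 76 = 228

228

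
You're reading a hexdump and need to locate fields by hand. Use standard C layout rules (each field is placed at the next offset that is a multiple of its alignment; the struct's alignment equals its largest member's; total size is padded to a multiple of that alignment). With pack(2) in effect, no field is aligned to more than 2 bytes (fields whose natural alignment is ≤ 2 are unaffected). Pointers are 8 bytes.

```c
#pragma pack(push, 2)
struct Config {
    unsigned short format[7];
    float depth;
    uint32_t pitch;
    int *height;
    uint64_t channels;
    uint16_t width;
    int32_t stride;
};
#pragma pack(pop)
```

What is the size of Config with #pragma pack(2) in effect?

44

format at 0 (size 14, align 2) → ends 14
depth at 14 (size 4, align 2) → ends 18
pitch at 18 (size 4, align 2) → ends 22
height at 22 (size 8, align 2) → ends 30
channels at 30 (size 8, align 2) → ends 38
width at 38 (size 2, align 2) → ends 40
stride at 40 (size 4, align 2) → ends 44
total 44 bytes, alignment 2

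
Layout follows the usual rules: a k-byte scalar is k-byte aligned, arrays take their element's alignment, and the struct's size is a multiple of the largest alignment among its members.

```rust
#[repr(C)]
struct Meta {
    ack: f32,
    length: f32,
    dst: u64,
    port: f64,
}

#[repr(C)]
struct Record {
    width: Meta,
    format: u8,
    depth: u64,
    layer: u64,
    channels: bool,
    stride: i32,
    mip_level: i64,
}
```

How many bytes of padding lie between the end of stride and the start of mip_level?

0

Meta: 0..4  ack  (4B, 4-aligned); 4..8  length  (4B, 4-aligned); 8..16  dst  (8B, 8-aligned); 16..24  port  (8B, 8-aligned); sizeof = 24, alignof = 8
0..24  width  (24B, 8-aligned)
24..25  format  (1B, 1-aligned)
25..32  -- padding (7B)
32..40  depth  (8B, 8-aligned)
40..48  layer  (8B, 8-aligned)
48..49  channels  (1B, 1-aligned)
49..52  -- padding (3B)
52..56  stride  (4B, 4-aligned)
56..64  mip_level  (8B, 8-aligned)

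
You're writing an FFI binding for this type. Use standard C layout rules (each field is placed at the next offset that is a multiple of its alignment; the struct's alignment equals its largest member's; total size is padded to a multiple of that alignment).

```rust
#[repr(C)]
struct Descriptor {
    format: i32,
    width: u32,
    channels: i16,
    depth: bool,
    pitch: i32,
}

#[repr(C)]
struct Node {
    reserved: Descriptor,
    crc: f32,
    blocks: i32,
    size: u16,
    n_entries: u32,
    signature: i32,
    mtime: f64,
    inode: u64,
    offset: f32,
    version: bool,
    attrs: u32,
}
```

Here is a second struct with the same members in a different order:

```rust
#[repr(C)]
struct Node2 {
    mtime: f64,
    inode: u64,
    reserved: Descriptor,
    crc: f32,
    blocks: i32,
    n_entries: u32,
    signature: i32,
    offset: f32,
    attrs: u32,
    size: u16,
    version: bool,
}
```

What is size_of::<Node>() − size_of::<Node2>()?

8

Descriptor: @0: format [4B, align 4] → 4; @4: width [4B, align 4] → 8; @8: channels [2B, align 2] → 10; @10: depth [1B, align 1] → 11; +1 pad (align 4); @12: pitch [4B, align 4] → 16; size 16, align 4
@0: reserved [16B, align 4] → 16
@16: crc [4B, align 4] → 20
@20: blocks [4B, align 4] → 24
@24: size [2B, align 2] → 26
+2 pad (align 4)
@28: n_entries [4B, align 4] → 32
@32: signature [4B, align 4] → 36
+4 pad (align 8)
@40: mtime [8B, align 8] → 48
@48: inode [8B, align 8] → 56
@56: offset [4B, align 4] → 60
@60: version [1B, align 1] → 61
+3 pad (align 4)
@64: attrs [4B, align 4] → 68
+4 tail pad (align 8)
size 72, align 8
— Node2 —
@0: mtime [8B, align 8] → 8
@8: inode [8B, align 8] → 16
@16: reserved [16B, align 4] → 32
@32: crc [4B, align 4] → 36
@36: blocks [4B, align 4] → 40
@40: n_entries [4B, align 4] → 44
@44: signature [4B, align 4] → 48
@48: offset [4B, align 4] → 52
@52: attrs [4B, align 4] → 56
@56: size [2B, align 2] → 58
@58: version [1B, align 1] → 59
+5 tail pad (align 8)
size 64, align 8
72 − 64 = 8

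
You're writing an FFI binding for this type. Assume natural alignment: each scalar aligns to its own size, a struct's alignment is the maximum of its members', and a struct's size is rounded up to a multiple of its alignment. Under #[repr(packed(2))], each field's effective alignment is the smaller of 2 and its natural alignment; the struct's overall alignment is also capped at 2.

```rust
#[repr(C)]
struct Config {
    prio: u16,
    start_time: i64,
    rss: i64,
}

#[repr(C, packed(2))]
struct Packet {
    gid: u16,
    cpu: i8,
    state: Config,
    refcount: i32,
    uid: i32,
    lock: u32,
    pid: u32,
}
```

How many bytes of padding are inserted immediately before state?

Config: 0..2  prio  (2B, 2-aligned); 2..8  -- padding (6B); 8..16  start_time  (8B, 8-aligned); 16..24  rss  (8B, 8-aligned); sizeof = 24, alignof = 8
0..2  gid  (2B, 2-aligned)
2..3  cpu  (1B, 1-aligned)
3..4  -- padding (1B)
4..28  state  (24B, 2-aligned)

1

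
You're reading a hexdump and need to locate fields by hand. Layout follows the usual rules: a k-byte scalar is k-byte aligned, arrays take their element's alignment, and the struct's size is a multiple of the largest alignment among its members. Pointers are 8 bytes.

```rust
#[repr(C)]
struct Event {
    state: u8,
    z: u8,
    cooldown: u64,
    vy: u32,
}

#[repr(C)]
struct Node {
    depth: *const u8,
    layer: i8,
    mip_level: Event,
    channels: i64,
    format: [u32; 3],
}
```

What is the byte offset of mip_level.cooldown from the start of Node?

Event: 0..1  state  (1B, 1-aligned); 1..2  z  (1B, 1-aligned); 2..8  -- padding (6B); 8..16  cooldown  (8B, 8-aligned); 16..20  vy  (4B, 4-aligned); 20..24  -- tail padding (4B); sizeof = 24, alignof = 8
0..8  depth  (8B, 8-aligned)
8..9  layer  (1B, 1-aligned)
9..16  -- padding (7B)
16..40  mip_level  (24B, 8-aligned)
within Event: cooldown at 8
16 + 8 = 24

24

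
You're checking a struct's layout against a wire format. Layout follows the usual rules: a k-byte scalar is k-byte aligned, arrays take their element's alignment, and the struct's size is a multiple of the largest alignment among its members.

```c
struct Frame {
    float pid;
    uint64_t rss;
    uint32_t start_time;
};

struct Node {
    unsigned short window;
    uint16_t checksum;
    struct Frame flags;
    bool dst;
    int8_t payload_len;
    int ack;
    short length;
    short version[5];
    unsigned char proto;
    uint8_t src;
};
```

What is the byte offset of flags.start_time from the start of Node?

Frame: @0: pid [4B, align 4] → 4; +4 pad (align 8); @8: rss [8B, align 8] → 16; @16: start_time [4B, align 4] → 20; +4 tail pad (align 8); size 24, align 8
@0: window [2B, align 2] → 2
@2: checksum [2B, align 2] → 4
+4 pad (align 8)
@8: flags [24B, align 8] → 32
within Frame: start_time at 16
8 + 16 = 24

24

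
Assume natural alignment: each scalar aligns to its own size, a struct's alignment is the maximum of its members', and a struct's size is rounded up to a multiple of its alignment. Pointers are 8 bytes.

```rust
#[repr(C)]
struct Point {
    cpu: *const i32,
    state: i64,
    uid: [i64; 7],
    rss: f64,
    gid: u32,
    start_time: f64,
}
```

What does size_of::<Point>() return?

96 bytes

@0: cpu [8B, align 8] → 8
@8: state [8B, align 8] → 16
@16: uid [56B, align 8] → 72
@72: rss [8B, align 8] → 80
@80: gid [4B, align 4] → 84
+4 pad (align 8)
@88: start_time [8B, align 8] → 96
size 96, align 8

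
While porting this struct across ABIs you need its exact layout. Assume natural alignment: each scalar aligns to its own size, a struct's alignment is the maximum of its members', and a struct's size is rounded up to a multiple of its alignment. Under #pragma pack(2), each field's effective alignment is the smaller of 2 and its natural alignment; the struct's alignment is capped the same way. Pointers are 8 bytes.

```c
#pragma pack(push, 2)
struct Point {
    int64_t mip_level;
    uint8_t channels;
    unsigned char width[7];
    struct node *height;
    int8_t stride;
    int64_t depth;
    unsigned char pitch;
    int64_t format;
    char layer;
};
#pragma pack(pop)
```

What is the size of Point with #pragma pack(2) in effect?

46

mip_level at 0 (size 8, align 2) → ends 8
channels at 8 (size 1, align 1) → ends 9
width at 9 (size 7, align 1) → ends 16
height at 16 (size 8, align 2) → ends 24
stride at 24 (size 1, align 1) → ends 25
pad 1 to align 2 for depth
depth at 26 (size 8, align 2) → ends 34
pitch at 34 (size 1, align 1) → ends 35
pad 1 to align 2 for format
format at 36 (size 8, align 2) → ends 44
layer at 44 (size 1, align 1) → ends 45
tail pad 1 to reach multiple of 2
total 46 bytes, alignment 2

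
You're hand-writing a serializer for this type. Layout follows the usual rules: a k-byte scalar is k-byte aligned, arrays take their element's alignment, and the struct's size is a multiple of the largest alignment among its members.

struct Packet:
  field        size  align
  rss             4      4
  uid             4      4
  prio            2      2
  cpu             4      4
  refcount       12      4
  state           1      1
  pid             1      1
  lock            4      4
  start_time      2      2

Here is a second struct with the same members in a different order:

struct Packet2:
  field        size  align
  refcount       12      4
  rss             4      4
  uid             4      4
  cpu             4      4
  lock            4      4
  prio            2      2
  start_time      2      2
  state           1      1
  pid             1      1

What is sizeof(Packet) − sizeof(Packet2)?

@0: rss [4B, align 4] → 4
@4: uid [4B, align 4] → 8
@8: prio [2B, align 2] → 10
+2 pad (align 4)
@12: cpu [4B, align 4] → 16
@16: refcount [12B, align 4] → 28
@28: state [1B, align 1] → 29
@29: pid [1B, align 1] → 30
+2 pad (align 4)
@32: lock [4B, align 4] → 36
@36: start_time [2B, align 2] → 38
+2 tail pad (align 4)
size 40, align 4
— Packet2 —
@0: refcount [12B, align 4] → 12
@12: rss [4B, align 4] → 16
@16: uid [4B, align 4] → 20
@20: cpu [4B, align 4] → 24
@24: lock [4B, align 4] → 28
@28: prio [2B, align 2] → 30
@30: start_time [2B, align 2] → 32
@32: state [1B, align 1] → 33
@33: pid [1B, align 1] → 34
+2 tail pad (align 4)
size 36, align 4
40 − 36 = 4

4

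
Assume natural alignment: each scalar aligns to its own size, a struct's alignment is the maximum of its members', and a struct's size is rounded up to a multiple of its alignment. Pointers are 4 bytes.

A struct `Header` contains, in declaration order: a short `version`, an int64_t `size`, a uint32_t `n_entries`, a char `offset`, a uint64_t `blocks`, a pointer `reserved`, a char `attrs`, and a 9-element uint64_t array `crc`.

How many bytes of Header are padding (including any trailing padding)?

12

version at 0 (size 2, align 2) → ends 2
pad 6 to align 8 for size
size at 8 (size 8, align 8) → ends 16
n_entries at 16 (size 4, align 4) → ends 20
offset at 20 (size 1, align 1) → ends 21
pad 3 to align 8 for blocks
blocks at 24 (size 8, align 8) → ends 32
reserved at 32 (size 4, align 4) → ends 36
attrs at 36 (size 1, align 1) → ends 37
pad 3 to align 8 for crc
crc at 40 (size 72, align 8) → ends 112
total 112 bytes, alignment 8
data bytes 100, size 112 → padding 12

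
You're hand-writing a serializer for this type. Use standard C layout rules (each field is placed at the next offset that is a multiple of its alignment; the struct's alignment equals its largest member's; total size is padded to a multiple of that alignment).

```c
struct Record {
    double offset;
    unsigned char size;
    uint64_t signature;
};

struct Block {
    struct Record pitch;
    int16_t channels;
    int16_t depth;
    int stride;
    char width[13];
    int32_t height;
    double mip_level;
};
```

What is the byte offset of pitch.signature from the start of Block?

Record: 0..8  offset  (8B, 8-aligned); 8..9  size  (1B, 1-aligned); 9..16  -- padding (7B); 16..24  signature  (8B, 8-aligned); sizeof = 24, alignof = 8
0..24  pitch  (24B, 8-aligned)
within Record: signature at 16
0 + 16 = 16

16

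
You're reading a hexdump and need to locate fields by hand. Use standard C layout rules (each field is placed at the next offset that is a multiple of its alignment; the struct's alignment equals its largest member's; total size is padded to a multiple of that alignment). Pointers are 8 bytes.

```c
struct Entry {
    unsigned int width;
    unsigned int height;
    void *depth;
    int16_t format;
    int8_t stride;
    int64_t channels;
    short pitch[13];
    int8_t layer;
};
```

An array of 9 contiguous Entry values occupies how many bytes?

width at 0 (size 4, align 4) → ends 4
height at 4 (size 4, align 4) → ends 8
depth at 8 (size 8, align 8) → ends 16
format at 16 (size 2, align 2) → ends 18
stride at 18 (size 1, align 1) → ends 19
pad 5 to align 8 for channels
channels at 24 (size 8, align 8) → ends 32
pitch at 32 (size 26, align 2) → ends 58
layer at 58 (size 1, align 1) → ends 59
tail pad 5 to reach multiple of 8
total 64 bytes, alignment 8
array of 9: 9 × 64 = 576

576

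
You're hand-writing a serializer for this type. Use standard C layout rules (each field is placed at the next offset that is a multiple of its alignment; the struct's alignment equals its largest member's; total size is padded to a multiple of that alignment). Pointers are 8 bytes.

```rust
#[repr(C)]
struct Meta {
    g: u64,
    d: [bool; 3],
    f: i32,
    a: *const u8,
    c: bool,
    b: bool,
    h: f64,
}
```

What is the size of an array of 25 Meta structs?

1000

0..8  g  (8B, 8-aligned)
8..11  d  (3B, 1-aligned)
11..12  -- padding (1B)
12..16  f  (4B, 4-aligned)
16..24  a  (8B, 8-aligned)
24..25  c  (1B, 1-aligned)
25..26  b  (1B, 1-aligned)
26..32  -- padding (6B)
32..40  h  (8B, 8-aligned)
sizeof = 40, alignof = 8
array of 25: 25 × 40 = 1000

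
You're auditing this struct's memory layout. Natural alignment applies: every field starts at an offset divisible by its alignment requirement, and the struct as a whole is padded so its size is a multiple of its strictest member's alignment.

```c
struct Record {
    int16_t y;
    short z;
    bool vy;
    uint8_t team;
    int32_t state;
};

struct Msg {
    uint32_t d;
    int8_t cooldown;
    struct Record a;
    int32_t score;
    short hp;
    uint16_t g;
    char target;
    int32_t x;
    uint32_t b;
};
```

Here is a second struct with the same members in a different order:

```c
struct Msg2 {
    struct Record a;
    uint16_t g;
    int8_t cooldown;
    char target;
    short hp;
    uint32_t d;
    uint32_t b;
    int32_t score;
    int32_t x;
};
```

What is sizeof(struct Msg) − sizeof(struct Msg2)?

4

Record: 0..2  y  (2B, 2-aligned); 2..4  z  (2B, 2-aligned); 4..5  vy  (1B, 1-aligned); 5..6  team  (1B, 1-aligned); 6..8  -- padding (2B); 8..12  state  (4B, 4-aligned); sizeof = 12, alignof = 4
0..4  d  (4B, 4-aligned)
4..5  cooldown  (1B, 1-aligned)
5..8  -- padding (3B)
8..20  a  (12B, 4-aligned)
20..24  score  (4B, 4-aligned)
24..26  hp  (2B, 2-aligned)
26..28  g  (2B, 2-aligned)
28..29  target  (1B, 1-aligned)
29..32  -- padding (3B)
32..36  x  (4B, 4-aligned)
36..40  b  (4B, 4-aligned)
sizeof = 40, alignof = 4
— Msg2 —
0..12  a  (12B, 4-aligned)
12..14  g  (2B, 2-aligned)
14..15  cooldown  (1B, 1-aligned)
15..16  target  (1B, 1-aligned)
16..18  hp  (2B, 2-aligned)
18..20  -- padding (2B)
20..24  d  (4B, 4-aligned)
24..28  b  (4B, 4-aligned)
28..32  score  (4B, 4-aligned)
32..36  x  (4B, 4-aligned)
sizeof = 36, alignof = 4
40 − 36 = 4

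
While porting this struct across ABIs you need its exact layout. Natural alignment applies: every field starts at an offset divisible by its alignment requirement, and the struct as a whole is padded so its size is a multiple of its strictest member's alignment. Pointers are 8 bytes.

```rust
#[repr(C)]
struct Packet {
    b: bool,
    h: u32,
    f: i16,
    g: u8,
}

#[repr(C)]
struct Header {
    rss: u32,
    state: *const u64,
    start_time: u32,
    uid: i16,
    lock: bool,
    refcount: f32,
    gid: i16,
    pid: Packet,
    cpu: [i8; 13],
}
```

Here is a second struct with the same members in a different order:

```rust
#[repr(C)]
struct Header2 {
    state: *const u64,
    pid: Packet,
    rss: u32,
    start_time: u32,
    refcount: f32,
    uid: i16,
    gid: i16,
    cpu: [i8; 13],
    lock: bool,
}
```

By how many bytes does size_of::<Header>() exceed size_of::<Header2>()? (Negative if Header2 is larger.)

Packet: b at 0 (size 1, align 1) → ends 1; pad 3 to align 4 for h; h at 4 (size 4, align 4) → ends 8; f at 8 (size 2, align 2) → ends 10; g at 10 (size 1, align 1) → ends 11; tail pad 1 to reach multiple of 4; total 12 bytes, alignment 4
rss at 0 (size 4, align 4) → ends 4
pad 4 to align 8 for state
state at 8 (size 8, align 8) → ends 16
start_time at 16 (size 4, align 4) → ends 20
uid at 20 (size 2, align 2) → ends 22
lock at 22 (size 1, align 1) → ends 23
pad 1 to align 4 for refcount
refcount at 24 (size 4, align 4) → ends 28
gid at 28 (size 2, align 2) → ends 30
pad 2 to align 4 for pid
pid at 32 (size 12, align 4) → ends 44
cpu at 44 (size 13, align 1) → ends 57
tail pad 7 to reach multiple of 8
total 64 bytes, alignment 8
— Header2 —
state at 0 (size 8, align 8) → ends 8
pid at 8 (size 12, align 4) → ends 20
rss at 20 (size 4, align 4) → ends 24
start_time at 24 (size 4, align 4) → ends 28
refcount at 28 (size 4, align 4) → ends 32
uid at 32 (size 2, align 2) → ends 34
gid at 34 (size 2, align 2) → ends 36
cpu at 36 (size 13, align 1) → ends 49
lock at 49 (size 1, align 1) → ends 50
tail pad 6 to reach multiple of 8
total 56 bytes, alignment 8
64 − 56 = 8

8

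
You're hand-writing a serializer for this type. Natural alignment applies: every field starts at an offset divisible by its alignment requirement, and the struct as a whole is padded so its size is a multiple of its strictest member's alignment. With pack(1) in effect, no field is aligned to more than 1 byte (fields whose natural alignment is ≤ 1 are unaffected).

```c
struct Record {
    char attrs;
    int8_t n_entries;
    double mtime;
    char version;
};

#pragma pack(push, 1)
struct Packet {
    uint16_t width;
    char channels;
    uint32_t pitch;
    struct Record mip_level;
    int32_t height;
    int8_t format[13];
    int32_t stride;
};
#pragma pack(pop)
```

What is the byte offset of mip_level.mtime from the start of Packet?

15

Record: @0: attrs [1B, align 1] → 1; @1: n_entries [1B, align 1] → 2; +6 pad (align 8); @8: mtime [8B, align 8] → 16; @16: version [1B, align 1] → 17; +7 tail pad (align 8); size 24, align 8
@0: width [2B, align 1] → 2
@2: channels [1B, align 1] → 3
@3: pitch [4B, align 1] → 7
@7: mip_level [24B, align 1] → 31
within Record: mtime at 8
7 + 8 = 15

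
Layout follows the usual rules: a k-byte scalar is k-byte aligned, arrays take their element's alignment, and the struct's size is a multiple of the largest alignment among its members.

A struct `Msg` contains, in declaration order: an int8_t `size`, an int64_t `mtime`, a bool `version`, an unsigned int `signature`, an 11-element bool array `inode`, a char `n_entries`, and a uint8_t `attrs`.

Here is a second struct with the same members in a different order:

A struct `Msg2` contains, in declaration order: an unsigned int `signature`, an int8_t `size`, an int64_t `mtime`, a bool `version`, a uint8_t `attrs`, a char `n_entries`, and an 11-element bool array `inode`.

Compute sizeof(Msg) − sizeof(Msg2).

8

@0: size [1B, align 1] → 1
+7 pad (align 8)
@8: mtime [8B, align 8] → 16
@16: version [1B, align 1] → 17
+3 pad (align 4)
@20: signature [4B, align 4] → 24
@24: inode [11B, align 1] → 35
@35: n_entries [1B, align 1] → 36
@36: attrs [1B, align 1] → 37
+3 tail pad (align 8)
size 40, align 8
— Msg2 —
@0: signature [4B, align 4] → 4
@4: size [1B, align 1] → 5
+3 pad (align 8)
@8: mtime [8B, align 8] → 16
@16: version [1B, align 1] → 17
@17: attrs [1B, align 1] → 18
@18: n_entries [1B, align 1] → 19
@19: inode [11B, align 1] → 30
+2 tail pad (align 8)
size 32, align 8
40 − 32 = 8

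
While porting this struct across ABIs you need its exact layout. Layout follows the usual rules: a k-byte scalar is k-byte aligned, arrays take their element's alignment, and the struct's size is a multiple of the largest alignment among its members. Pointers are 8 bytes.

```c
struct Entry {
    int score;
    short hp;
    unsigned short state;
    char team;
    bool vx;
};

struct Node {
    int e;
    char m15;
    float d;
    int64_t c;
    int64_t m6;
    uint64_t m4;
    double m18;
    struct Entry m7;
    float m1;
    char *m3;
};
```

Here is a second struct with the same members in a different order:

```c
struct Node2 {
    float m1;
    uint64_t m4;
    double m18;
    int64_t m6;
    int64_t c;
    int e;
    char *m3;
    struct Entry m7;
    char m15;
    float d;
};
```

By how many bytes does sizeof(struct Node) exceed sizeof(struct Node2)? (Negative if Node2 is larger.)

-8

Entry: score at 0 (size 4, align 4) → ends 4; hp at 4 (size 2, align 2) → ends 6; state at 6 (size 2, align 2) → ends 8; team at 8 (size 1, align 1) → ends 9; vx at 9 (size 1, align 1) → ends 10; tail pad 2 to reach multiple of 4; total 12 bytes, alignment 4
e at 0 (size 4, align 4) → ends 4
m15 at 4 (size 1, align 1) → ends 5
pad 3 to align 4 for d
d at 8 (size 4, align 4) → ends 12
pad 4 to align 8 for c
c at 16 (size 8, align 8) → ends 24
m6 at 24 (size 8, align 8) → ends 32
m4 at 32 (size 8, align 8) → ends 40
m18 at 40 (size 8, align 8) → ends 48
m7 at 48 (size 12, align 4) → ends 60
m1 at 60 (size 4, align 4) → ends 64
m3 at 64 (size 8, align 8) → ends 72
total 72 bytes, alignment 8
— Node2 —
m1 at 0 (size 4, align 4) → ends 4
pad 4 to align 8 for m4
m4 at 8 (size 8, align 8) → ends 16
m18 at 16 (size 8, align 8) → ends 24
m6 at 24 (size 8, align 8) → ends 32
c at 32 (size 8, align 8) → ends 40
e at 40 (size 4, align 4) → ends 44
pad 4 to align 8 for m3
m3 at 48 (size 8, align 8) → ends 56
m7 at 56 (size 12, align 4) → ends 68
m15 at 68 (size 1, align 1) → ends 69
pad 3 to align 4 for d
d at 72 (size 4, align 4) → ends 76
tail pad 4 to reach multiple of 8
total 80 bytes, alignment 8
72 − 80 = -8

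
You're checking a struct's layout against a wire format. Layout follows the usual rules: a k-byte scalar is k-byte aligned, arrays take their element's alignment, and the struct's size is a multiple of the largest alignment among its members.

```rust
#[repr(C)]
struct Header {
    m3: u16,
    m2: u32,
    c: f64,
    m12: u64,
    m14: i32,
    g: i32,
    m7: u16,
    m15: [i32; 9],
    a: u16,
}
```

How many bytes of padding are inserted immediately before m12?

0

@0: m3 [2B, align 2] → 2
+2 pad (align 4)
@4: m2 [4B, align 4] → 8
@8: c [8B, align 8] → 16
@16: m12 [8B, align 8] → 24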